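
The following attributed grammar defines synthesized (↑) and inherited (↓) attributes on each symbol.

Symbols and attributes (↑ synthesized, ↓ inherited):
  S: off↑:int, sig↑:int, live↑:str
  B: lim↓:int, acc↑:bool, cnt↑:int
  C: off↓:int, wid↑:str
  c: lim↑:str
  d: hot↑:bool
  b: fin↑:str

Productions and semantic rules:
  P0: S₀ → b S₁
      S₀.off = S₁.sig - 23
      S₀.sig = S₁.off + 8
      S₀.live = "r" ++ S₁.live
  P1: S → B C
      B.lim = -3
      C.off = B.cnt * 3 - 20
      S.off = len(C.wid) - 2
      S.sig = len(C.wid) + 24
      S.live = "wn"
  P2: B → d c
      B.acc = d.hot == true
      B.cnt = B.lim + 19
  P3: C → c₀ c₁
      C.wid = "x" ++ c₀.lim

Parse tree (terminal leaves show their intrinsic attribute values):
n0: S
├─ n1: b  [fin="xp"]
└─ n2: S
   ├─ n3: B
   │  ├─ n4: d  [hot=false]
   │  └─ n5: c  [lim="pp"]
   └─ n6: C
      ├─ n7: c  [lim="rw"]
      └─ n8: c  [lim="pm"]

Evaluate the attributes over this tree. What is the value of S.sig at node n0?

9

1. n1.fin = "xp"  [terminal]
2. n3.lim = -3  [-3]
3. n4.hot = false  [terminal]
4. n5.lim = "pp"  [terminal]
5. n3.acc = false  [d.hot == true]
6. n3.cnt = 16  [B.lim + 19]
7. n6.off = 28  [B.cnt * 3 - 20]
8. n7.lim = "rw"  [terminal]
9. n8.lim = "pm"  [terminal]
10. n6.wid = "xrw"  ["x" ++ c₀.lim]
11. n2.off = 1  [len(C.wid) - 2]
12. n2.sig = 27  [len(C.wid) + 24]
13. n2.live = "wn"  ["wn"]
14. n0.off = 4  [S₁.sig - 23]
15. n0.sig = 9  [S₁.off + 8]
16. n0.live = "rwn"  ["r" ++ S₁.live]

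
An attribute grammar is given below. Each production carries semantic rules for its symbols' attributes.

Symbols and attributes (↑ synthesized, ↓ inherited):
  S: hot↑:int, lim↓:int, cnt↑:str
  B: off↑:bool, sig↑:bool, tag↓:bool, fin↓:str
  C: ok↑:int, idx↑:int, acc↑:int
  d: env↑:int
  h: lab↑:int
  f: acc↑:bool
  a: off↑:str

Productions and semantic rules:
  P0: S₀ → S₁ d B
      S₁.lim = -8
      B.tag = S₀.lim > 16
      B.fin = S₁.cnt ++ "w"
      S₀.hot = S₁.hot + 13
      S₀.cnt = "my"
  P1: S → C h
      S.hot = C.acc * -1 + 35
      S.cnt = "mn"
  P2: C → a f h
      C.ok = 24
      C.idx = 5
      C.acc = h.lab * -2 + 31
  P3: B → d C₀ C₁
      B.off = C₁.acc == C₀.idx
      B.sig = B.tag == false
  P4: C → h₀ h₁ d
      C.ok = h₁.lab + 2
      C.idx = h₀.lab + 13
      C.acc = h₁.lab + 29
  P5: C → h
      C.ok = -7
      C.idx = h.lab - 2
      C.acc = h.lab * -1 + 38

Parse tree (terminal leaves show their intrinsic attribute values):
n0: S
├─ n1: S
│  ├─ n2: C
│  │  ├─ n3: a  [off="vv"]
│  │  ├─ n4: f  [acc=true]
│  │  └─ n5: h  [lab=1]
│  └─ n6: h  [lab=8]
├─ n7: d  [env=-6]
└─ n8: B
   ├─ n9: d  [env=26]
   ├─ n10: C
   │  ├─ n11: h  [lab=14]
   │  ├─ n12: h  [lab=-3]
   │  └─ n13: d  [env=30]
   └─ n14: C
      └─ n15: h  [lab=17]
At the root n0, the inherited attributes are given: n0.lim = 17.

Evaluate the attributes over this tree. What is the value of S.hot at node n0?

19

1. n0.lim = 17  [given at root]
2. n1.lim = -8  [-8]
3. n3.off = "vv"  [terminal]
4. n4.acc = true  [terminal]
5. n5.lab = 1  [terminal]
6. n2.ok = 24  [24]
7. n2.idx = 5  [5]
8. n2.acc = 29  [h.lab * -2 + 31]
9. n6.lab = 8  [terminal]
10. n1.hot = 6  [C.acc * -1 + 35]
11. n1.cnt = "mn"  ["mn"]
12. n7.env = -6  [terminal]
13. n8.tag = true  [S₀.lim > 16]
14. n8.fin = "mnw"  [S₁.cnt ++ "w"]
15. n9.env = 26  [terminal]
16. n11.lab = 14  [terminal]
17. n12.lab = -3  [terminal]
18. n13.env = 30  [terminal]
19. n10.ok = -1  [h₁.lab + 2]
20. n10.idx = 27  [h₀.lab + 13]
21. n10.acc = 26  [h₁.lab + 29]
22. n15.lab = 17  [terminal]
23. n14.ok = -7  [-7]
24. n14.idx = 15  [h.lab - 2]
25. n14.acc = 21  [h.lab * -1 + 38]
26. n8.off = false  [C₁.acc == C₀.idx]
27. n8.sig = false  [B.tag == false]
28. n0.hot = 19  [S₁.hot + 13]
29. n0.cnt = "my"  ["my"]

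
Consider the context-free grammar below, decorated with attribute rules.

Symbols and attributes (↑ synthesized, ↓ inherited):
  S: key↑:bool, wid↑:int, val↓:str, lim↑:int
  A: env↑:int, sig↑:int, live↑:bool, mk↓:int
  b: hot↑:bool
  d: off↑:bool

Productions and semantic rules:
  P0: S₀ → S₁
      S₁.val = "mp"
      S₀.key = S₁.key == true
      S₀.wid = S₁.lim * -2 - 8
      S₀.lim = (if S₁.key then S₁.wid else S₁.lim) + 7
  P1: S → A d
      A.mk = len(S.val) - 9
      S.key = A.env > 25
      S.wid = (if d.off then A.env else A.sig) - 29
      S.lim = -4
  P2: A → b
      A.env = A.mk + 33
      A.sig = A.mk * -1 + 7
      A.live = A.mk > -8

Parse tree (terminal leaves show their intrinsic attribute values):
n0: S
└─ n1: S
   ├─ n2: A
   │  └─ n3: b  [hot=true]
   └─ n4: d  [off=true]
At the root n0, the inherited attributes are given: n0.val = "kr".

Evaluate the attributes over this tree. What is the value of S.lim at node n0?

4

1. n0.val = "kr"  [given at root]
2. n1.val = "mp"  ["mp"]
3. n2.mk = -7  [len(S.val) - 9]
4. n3.hot = true  [terminal]
5. n2.env = 26  [A.mk + 33]
6. n2.sig = 14  [A.mk * -1 + 7]
7. n2.live = true  [A.mk > -8]
8. n4.off = true  [terminal]
9. n1.key = true  [A.env > 25]
10. n1.wid = -3  [(if d.off then A.env else A.sig) - 29]
11. n1.lim = -4  [-4]
12. n0.key = true  [S₁.key == true]
13. n0.wid = 0  [S₁.lim * -2 - 8]
14. n0.lim = 4  [(if S₁.key then S₁.wid else S₁.lim) + 7]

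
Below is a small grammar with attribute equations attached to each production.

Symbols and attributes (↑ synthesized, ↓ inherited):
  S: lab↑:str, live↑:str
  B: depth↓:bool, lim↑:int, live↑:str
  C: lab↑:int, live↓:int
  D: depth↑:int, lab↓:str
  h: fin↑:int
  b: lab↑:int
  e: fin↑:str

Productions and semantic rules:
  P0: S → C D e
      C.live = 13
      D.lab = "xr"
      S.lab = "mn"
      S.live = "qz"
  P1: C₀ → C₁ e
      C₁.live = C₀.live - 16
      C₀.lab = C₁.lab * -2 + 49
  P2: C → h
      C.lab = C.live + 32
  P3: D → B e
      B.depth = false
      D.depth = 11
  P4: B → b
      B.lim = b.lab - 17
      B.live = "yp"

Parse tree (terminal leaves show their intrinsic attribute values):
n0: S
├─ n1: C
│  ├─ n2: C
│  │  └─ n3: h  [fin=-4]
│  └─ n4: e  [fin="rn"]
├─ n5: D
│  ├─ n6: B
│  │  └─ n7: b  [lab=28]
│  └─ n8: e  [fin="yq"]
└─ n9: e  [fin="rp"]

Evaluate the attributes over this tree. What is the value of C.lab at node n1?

1. n1.live = 13  [13]
2. n2.live = -3  [C₀.live - 16]
3. n3.fin = -4  [terminal]
4. n2.lab = 29  [C.live + 32]
5. n4.fin = "rn"  [terminal]
6. n1.lab = -9  [C₁.lab * -2 + 49]
7. n5.lab = "xr"  ["xr"]
8. n6.depth = false  [false]
9. n7.lab = 28  [terminal]
10. n6.lim = 11  [b.lab - 17]
11. n6.live = "yp"  ["yp"]
12. n8.fin = "yq"  [terminal]
13. n5.depth = 11  [11]
14. n9.fin = "rp"  [terminal]
15. n0.lab = "mn"  ["mn"]
16. n0.live = "qz"  ["qz"]

-9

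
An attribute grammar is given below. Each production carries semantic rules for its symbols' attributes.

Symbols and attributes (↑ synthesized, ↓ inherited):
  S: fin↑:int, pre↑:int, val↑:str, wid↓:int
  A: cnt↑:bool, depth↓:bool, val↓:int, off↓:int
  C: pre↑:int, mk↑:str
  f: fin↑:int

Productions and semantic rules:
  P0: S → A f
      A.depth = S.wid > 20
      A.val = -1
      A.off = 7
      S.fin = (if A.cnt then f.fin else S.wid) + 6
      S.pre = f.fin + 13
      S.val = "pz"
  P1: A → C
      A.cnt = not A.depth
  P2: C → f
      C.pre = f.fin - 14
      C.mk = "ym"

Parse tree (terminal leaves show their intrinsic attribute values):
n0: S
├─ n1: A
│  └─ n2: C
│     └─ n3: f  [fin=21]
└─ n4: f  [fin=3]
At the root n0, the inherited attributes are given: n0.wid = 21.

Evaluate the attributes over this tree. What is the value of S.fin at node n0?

1. n0.wid = 21  [given at root]
2. n1.depth = true  [S.wid > 20]
3. n1.val = -1  [-1]
4. n1.off = 7  [7]
5. n3.fin = 21  [terminal]
6. n2.pre = 7  [f.fin - 14]
7. n2.mk = "ym"  ["ym"]
8. n1.cnt = false  [not A.depth]
9. n4.fin = 3  [terminal]
10. n0.fin = 27  [(if A.cnt then f.fin else S.wid) + 6]
11. n0.pre = 16  [f.fin + 13]
12. n0.val = "pz"  ["pz"]

27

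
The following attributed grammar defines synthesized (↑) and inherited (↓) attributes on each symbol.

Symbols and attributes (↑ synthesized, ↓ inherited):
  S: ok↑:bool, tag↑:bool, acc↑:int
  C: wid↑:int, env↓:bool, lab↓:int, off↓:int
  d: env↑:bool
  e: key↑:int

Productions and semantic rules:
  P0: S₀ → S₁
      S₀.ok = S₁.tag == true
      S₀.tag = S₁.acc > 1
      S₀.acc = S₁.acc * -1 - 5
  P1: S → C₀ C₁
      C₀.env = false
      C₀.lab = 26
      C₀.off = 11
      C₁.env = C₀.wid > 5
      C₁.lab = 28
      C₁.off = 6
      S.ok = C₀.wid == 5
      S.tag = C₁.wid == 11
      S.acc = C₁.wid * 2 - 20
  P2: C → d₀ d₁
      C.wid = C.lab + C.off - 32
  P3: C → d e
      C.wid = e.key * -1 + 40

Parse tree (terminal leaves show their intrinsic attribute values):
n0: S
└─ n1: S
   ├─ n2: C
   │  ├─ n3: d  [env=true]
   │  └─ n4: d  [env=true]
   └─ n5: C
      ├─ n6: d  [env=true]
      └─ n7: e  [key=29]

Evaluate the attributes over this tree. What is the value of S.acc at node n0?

1. n2.env = false  [false]
2. n2.lab = 26  [26]
3. n2.off = 11  [11]
4. n3.env = true  [terminal]
5. n4.env = true  [terminal]
6. n2.wid = 5  [C.lab + C.off - 32]
7. n5.env = false  [C₀.wid > 5]
8. n5.lab = 28  [28]
9. n5.off = 6  [6]
10. n6.env = true  [terminal]
11. n7.key = 29  [terminal]
12. n5.wid = 11  [e.key * -1 + 40]
13. n1.ok = true  [C₀.wid == 5]
14. n1.tag = true  [C₁.wid == 11]
15. n1.acc = 2  [C₁.wid * 2 - 20]
16. n0.ok = true  [S₁.tag == true]
17. n0.tag = true  [S₁.acc > 1]
18. n0.acc = -7  [S₁.acc * -1 - 5]

-7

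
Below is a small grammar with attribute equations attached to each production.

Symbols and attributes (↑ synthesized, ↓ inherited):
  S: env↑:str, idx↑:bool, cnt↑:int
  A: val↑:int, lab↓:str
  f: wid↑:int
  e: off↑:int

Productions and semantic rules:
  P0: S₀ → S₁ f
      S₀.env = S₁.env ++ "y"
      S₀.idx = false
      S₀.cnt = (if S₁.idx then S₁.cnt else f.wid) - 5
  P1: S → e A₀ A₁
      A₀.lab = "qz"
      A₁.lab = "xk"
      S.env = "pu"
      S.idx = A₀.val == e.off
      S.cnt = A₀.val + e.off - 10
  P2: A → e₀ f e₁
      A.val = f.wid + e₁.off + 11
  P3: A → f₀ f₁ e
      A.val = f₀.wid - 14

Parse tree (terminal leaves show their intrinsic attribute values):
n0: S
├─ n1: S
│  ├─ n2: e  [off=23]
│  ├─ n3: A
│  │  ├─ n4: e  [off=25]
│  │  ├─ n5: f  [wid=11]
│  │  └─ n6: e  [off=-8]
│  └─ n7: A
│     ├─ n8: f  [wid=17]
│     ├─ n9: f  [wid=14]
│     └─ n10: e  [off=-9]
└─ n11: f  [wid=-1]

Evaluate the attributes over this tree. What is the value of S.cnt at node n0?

1. n2.off = 23  [terminal]
2. n3.lab = "qz"  ["qz"]
3. n4.off = 25  [terminal]
4. n5.wid = 11  [terminal]
5. n6.off = -8  [terminal]
6. n3.val = 14  [f.wid + e₁.off + 11]
7. n7.lab = "xk"  ["xk"]
8. n8.wid = 17  [terminal]
9. n9.wid = 14  [terminal]
10. n10.off = -9  [terminal]
11. n7.val = 3  [f₀.wid - 14]
12. n1.env = "pu"  ["pu"]
13. n1.idx = false  [A₀.val == e.off]
14. n1.cnt = 27  [A₀.val + e.off - 10]
15. n11.wid = -1  [terminal]
16. n0.env = "puy"  [S₁.env ++ "y"]
17. n0.idx = false  [false]
18. n0.cnt = -6  [(if S₁.idx then S₁.cnt else f.wid) - 5]

-6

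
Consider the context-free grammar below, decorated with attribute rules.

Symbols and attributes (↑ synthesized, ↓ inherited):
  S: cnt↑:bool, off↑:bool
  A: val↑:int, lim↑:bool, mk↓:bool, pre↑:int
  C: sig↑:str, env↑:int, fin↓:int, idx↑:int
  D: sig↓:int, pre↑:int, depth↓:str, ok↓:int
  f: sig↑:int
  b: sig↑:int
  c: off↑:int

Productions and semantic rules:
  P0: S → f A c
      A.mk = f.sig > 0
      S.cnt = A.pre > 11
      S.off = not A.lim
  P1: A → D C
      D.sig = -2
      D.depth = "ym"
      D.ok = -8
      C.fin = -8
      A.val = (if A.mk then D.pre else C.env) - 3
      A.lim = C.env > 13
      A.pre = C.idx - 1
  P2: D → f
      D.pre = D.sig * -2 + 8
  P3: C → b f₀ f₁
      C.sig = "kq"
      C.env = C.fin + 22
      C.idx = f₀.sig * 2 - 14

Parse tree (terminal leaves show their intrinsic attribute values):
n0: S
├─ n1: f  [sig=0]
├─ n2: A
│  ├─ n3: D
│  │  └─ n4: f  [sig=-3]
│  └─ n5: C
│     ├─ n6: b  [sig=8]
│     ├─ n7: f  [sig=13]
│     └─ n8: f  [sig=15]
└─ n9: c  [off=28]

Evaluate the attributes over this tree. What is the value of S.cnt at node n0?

1. n1.sig = 0  [terminal]
2. n2.mk = false  [f.sig > 0]
3. n3.sig = -2  [-2]
4. n3.depth = "ym"  ["ym"]
5. n3.ok = -8  [-8]
6. n4.sig = -3  [terminal]
7. n3.pre = 12  [D.sig * -2 + 8]
8. n5.fin = -8  [-8]
9. n6.sig = 8  [terminal]
10. n7.sig = 13  [terminal]
11. n8.sig = 15  [terminal]
12. n5.sig = "kq"  ["kq"]
13. n5.env = 14  [C.fin + 22]
14. n5.idx = 12  [f₀.sig * 2 - 14]
15. n2.val = 11  [(if A.mk then D.pre else C.env) - 3]
16. n2.lim = true  [C.env > 13]
17. n2.pre = 11  [C.idx - 1]
18. n9.off = 28  [terminal]
19. n0.cnt = false  [A.pre > 11]
20. n0.off = false  [not A.lim]

false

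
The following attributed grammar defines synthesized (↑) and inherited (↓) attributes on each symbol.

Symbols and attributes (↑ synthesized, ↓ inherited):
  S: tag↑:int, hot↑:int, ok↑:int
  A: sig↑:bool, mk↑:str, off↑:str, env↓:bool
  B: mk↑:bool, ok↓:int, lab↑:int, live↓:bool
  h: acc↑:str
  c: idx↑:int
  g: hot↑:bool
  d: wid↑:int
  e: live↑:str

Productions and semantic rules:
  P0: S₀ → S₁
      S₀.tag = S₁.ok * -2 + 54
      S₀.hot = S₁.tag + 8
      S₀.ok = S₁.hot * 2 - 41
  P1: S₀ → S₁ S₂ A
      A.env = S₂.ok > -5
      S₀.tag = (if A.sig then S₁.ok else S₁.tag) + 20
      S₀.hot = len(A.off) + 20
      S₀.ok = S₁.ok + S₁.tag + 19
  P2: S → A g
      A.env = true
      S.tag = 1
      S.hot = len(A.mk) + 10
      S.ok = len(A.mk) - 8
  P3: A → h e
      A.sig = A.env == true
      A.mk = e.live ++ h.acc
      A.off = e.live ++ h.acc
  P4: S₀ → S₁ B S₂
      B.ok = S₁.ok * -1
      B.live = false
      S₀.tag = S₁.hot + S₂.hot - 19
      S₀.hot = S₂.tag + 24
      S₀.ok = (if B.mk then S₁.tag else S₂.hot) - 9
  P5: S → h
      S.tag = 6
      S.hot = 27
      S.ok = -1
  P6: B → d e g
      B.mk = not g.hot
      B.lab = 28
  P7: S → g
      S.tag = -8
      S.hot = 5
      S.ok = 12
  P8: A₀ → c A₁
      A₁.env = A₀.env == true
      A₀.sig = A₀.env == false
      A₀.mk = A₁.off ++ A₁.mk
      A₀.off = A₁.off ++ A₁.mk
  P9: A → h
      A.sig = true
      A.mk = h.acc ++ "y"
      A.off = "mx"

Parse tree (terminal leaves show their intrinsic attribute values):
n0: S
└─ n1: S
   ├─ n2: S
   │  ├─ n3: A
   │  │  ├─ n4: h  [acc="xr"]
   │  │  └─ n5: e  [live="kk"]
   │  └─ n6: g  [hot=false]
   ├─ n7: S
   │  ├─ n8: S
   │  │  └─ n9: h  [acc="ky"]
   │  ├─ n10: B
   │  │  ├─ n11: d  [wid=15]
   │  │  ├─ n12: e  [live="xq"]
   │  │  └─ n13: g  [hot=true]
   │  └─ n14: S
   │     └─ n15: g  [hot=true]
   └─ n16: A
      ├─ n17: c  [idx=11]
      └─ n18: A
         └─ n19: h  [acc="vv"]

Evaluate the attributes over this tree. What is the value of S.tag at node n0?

1. n3.env = true  [true]
2. n4.acc = "xr"  [terminal]
3. n5.live = "kk"  [terminal]
4. n3.sig = true  [A.env == true]
5. n3.mk = "kkxr"  [e.live ++ h.acc]
6. n3.off = "kkxr"  [e.live ++ h.acc]
7. n6.hot = false  [terminal]
8. n2.tag = 1  [1]
9. n2.hot = 14  [len(A.mk) + 10]
10. n2.ok = -4  [len(A.mk) - 8]
11. n9.acc = "ky"  [terminal]
12. n8.tag = 6  [6]
13. n8.hot = 27  [27]
14. n8.ok = -1  [-1]
15. n10.ok = 1  [S₁.ok * -1]
16. n10.live = false  [false]
17. n11.wid = 15  [terminal]
18. n12.live = "xq"  [terminal]
19. n13.hot = true  [terminal]
20. n10.mk = false  [not g.hot]
21. n10.lab = 28  [28]
22. n15.hot = true  [terminal]
23. n14.tag = -8  [-8]
24. n14.hot = 5  [5]
25. n14.ok = 12  [12]
26. n7.tag = 13  [S₁.hot + S₂.hot - 19]
27. n7.hot = 16  [S₂.tag + 24]
28. n7.ok = -4  [(if B.mk then S₁.tag else S₂.hot) - 9]
29. n16.env = true  [S₂.ok > -5]
30. n17.idx = 11  [terminal]
31. n18.env = true  [A₀.env == true]
32. n19.acc = "vv"  [terminal]
33. n18.sig = true  [true]
34. n18.mk = "vvy"  [h.acc ++ "y"]
35. n18.off = "mx"  ["mx"]
36. n16.sig = false  [A₀.env == false]
37. n16.mk = "mxvvy"  [A₁.off ++ A₁.mk]
38. n16.off = "mxvvy"  [A₁.off ++ A₁.mk]
39. n1.tag = 21  [(if A.sig then S₁.ok else S₁.tag) + 20]
40. n1.hot = 25  [len(A.off) + 20]
41. n1.ok = 16  [S₁.ok + S₁.tag + 19]
42. n0.tag = 22  [S₁.ok * -2 + 54]
43. n0.hot = 29  [S₁.tag + 8]
44. n0.ok = 9  [S₁.hot * 2 - 41]

22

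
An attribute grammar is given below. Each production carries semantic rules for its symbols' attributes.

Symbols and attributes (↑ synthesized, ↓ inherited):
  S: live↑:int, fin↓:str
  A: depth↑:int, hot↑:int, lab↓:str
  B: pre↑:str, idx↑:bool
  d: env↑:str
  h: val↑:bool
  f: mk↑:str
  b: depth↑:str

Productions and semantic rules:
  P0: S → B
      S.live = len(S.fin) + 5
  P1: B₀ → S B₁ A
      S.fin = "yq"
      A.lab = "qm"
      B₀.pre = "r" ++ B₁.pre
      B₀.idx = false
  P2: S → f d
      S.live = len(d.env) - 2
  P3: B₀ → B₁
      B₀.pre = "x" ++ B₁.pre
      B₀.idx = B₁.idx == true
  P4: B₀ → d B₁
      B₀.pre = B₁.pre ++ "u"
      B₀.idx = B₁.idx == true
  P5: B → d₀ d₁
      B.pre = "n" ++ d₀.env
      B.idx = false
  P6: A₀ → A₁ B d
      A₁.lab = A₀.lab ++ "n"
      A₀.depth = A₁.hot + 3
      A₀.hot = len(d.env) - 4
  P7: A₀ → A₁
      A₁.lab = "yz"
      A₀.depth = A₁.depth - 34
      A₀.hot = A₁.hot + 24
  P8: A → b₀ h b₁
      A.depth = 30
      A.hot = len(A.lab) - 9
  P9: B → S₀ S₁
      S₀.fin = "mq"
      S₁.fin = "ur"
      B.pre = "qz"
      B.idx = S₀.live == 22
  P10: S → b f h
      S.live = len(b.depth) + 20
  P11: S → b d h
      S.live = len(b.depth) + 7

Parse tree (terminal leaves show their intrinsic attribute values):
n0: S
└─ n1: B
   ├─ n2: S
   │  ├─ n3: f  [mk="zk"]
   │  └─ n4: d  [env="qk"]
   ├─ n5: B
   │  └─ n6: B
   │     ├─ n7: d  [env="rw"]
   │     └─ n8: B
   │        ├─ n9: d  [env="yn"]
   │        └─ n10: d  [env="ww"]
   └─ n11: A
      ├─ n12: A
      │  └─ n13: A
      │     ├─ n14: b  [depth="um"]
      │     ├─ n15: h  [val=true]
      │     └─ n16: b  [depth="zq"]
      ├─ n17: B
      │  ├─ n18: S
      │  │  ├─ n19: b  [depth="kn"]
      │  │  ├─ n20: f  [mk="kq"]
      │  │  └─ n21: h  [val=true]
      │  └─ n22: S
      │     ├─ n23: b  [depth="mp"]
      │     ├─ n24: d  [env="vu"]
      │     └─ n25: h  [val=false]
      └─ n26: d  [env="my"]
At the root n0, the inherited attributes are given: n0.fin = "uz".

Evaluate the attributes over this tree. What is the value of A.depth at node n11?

20

1. n0.fin = "uz"  [given at root]
2. n2.fin = "yq"  ["yq"]
3. n3.mk = "zk"  [terminal]
4. n4.env = "qk"  [terminal]
5. n2.live = 0  [len(d.env) - 2]
6. n7.env = "rw"  [terminal]
7. n9.env = "yn"  [terminal]
8. n10.env = "ww"  [terminal]
9. n8.pre = "nyn"  ["n" ++ d₀.env]
10. n8.idx = false  [false]
11. n6.pre = "nynu"  [B₁.pre ++ "u"]
12. n6.idx = false  [B₁.idx == true]
13. n5.pre = "xnynu"  ["x" ++ B₁.pre]
14. n5.idx = false  [B₁.idx == true]
15. n11.lab = "qm"  ["qm"]
16. n12.lab = "qmn"  [A₀.lab ++ "n"]
17. n13.lab = "yz"  ["yz"]
18. n14.depth = "um"  [terminal]
19. n15.val = true  [terminal]
20. n16.depth = "zq"  [terminal]
21. n13.depth = 30  [30]
22. n13.hot = -7  [len(A.lab) - 9]
23. n12.depth = -4  [A₁.depth - 34]
24. n12.hot = 17  [A₁.hot + 24]
25. n18.fin = "mq"  ["mq"]
26. n19.depth = "kn"  [terminal]
27. n20.mk = "kq"  [terminal]
28. n21.val = true  [terminal]
29. n18.live = 22  [len(b.depth) + 20]
30. n22.fin = "ur"  ["ur"]
31. n23.depth = "mp"  [terminal]
32. n24.env = "vu"  [terminal]
33. n25.val = false  [terminal]
34. n22.live = 9  [len(b.depth) + 7]
35. n17.pre = "qz"  ["qz"]
36. n17.idx = true  [S₀.live == 22]
37. n26.env = "my"  [terminal]
38. n11.depth = 20  [A₁.hot + 3]
39. n11.hot = -2  [len(d.env) - 4]
40. n1.pre = "rxnynu"  ["r" ++ B₁.pre]
41. n1.idx = false  [false]
42. n0.live = 7  [len(S.fin) + 5]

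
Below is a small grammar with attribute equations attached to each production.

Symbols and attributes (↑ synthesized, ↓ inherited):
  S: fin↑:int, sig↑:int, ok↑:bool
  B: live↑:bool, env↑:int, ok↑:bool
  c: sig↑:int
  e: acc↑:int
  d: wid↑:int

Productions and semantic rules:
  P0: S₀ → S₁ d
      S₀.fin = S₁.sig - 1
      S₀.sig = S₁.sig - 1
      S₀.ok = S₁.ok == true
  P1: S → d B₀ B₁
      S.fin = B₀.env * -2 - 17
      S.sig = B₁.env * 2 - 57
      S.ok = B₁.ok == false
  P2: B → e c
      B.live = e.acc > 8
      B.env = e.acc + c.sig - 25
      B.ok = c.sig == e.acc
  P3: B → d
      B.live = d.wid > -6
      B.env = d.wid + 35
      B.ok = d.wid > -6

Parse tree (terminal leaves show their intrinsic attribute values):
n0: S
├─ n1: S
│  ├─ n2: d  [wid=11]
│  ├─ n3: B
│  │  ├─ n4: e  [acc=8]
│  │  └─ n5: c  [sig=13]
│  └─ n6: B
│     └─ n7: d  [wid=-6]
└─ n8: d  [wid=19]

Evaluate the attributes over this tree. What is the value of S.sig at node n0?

1. n2.wid = 11  [terminal]
2. n4.acc = 8  [terminal]
3. n5.sig = 13  [terminal]
4. n3.live = false  [e.acc > 8]
5. n3.env = -4  [e.acc + c.sig - 25]
6. n3.ok = false  [c.sig == e.acc]
7. n7.wid = -6  [terminal]
8. n6.live = false  [d.wid > -6]
9. n6.env = 29  [d.wid + 35]
10. n6.ok = false  [d.wid > -6]
11. n1.fin = -9  [B₀.env * -2 - 17]
12. n1.sig = 1  [B₁.env * 2 - 57]
13. n1.ok = true  [B₁.ok == false]
14. n8.wid = 19  [terminal]
15. n0.fin = 0  [S₁.sig - 1]
16. n0.sig = 0  [S₁.sig - 1]
17. n0.ok = true  [S₁.ok == true]

0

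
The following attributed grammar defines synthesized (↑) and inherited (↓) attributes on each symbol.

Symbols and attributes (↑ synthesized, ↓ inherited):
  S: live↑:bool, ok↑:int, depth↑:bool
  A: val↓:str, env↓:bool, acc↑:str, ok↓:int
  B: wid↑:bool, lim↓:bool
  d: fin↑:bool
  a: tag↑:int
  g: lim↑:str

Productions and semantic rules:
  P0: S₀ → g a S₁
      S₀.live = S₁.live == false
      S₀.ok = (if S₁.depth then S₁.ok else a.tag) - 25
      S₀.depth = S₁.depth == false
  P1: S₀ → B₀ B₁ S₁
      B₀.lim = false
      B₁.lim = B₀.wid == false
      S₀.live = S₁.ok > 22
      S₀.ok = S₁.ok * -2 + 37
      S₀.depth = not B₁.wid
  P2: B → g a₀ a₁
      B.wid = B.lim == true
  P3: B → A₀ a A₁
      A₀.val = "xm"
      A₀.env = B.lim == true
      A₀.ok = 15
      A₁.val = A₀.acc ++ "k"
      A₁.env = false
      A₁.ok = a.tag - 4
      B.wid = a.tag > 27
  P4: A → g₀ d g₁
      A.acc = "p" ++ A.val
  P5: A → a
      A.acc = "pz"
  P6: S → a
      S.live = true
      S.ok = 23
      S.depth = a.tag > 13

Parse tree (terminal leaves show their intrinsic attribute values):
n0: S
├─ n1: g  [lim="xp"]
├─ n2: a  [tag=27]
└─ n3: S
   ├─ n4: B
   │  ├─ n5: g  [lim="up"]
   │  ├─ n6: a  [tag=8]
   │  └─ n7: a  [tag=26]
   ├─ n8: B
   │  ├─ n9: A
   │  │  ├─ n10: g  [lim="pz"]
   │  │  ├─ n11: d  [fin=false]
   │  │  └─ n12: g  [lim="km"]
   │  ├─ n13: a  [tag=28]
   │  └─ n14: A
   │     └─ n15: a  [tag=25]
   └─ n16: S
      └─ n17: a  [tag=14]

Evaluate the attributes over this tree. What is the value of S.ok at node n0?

2

1. n1.lim = "xp"  [terminal]
2. n2.tag = 27  [terminal]
3. n4.lim = false  [false]
4. n5.lim = "up"  [terminal]
5. n6.tag = 8  [terminal]
6. n7.tag = 26  [terminal]
7. n4.wid = false  [B.lim == true]
8. n8.lim = true  [B₀.wid == false]
9. n9.val = "xm"  ["xm"]
10. n9.env = true  [B.lim == true]
11. n9.ok = 15  [15]
12. n10.lim = "pz"  [terminal]
13. n11.fin = false  [terminal]
14. n12.lim = "km"  [terminal]
15. n9.acc = "pxm"  ["p" ++ A.val]
16. n13.tag = 28  [terminal]
17. n14.val = "pxmk"  [A₀.acc ++ "k"]
18. n14.env = false  [false]
19. n14.ok = 24  [a.tag - 4]
20. n15.tag = 25  [terminal]
21. n14.acc = "pz"  ["pz"]
22. n8.wid = true  [a.tag > 27]
23. n17.tag = 14  [terminal]
24. n16.live = true  [true]
25. n16.ok = 23  [23]
26. n16.depth = true  [a.tag > 13]
27. n3.live = true  [S₁.ok > 22]
28. n3.ok = -9  [S₁.ok * -2 + 37]
29. n3.depth = false  [not B₁.wid]
30. n0.live = false  [S₁.live == false]
31. n0.ok = 2  [(if S₁.depth then S₁.ok else a.tag) - 25]
32. n0.depth = true  [S₁.depth == false]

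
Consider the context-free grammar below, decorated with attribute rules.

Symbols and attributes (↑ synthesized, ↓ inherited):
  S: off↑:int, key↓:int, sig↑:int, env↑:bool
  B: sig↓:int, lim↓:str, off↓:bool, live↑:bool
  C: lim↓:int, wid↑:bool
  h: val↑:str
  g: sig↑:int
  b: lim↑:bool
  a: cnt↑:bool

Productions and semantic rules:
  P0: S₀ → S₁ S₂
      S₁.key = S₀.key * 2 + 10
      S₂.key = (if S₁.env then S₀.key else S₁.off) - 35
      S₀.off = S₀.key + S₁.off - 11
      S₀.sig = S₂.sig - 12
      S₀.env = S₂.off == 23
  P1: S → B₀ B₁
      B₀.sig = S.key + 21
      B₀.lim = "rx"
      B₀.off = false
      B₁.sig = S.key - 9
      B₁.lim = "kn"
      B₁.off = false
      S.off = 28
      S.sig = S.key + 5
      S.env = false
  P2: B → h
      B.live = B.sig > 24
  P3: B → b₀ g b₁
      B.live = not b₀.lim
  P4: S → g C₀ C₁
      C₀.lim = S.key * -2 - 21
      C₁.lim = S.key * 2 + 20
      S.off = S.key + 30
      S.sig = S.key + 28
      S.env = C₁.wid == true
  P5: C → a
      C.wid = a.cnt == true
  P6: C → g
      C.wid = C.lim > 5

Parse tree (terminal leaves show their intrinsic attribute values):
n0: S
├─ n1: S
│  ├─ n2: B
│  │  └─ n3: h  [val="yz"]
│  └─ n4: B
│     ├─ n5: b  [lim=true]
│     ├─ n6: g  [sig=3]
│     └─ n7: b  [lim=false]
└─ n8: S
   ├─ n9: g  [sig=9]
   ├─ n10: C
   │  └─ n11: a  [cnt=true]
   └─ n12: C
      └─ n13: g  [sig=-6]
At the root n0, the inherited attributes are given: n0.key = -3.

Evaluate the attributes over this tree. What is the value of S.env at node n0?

true

1. n0.key = -3  [given at root]
2. n1.key = 4  [S₀.key * 2 + 10]
3. n2.sig = 25  [S.key + 21]
4. n2.lim = "rx"  ["rx"]
5. n2.off = false  [false]
6. n3.val = "yz"  [terminal]
7. n2.live = true  [B.sig > 24]
8. n4.sig = -5  [S.key - 9]
9. n4.lim = "kn"  ["kn"]
10. n4.off = false  [false]
11. n5.lim = true  [terminal]
12. n6.sig = 3  [terminal]
13. n7.lim = false  [terminal]
14. n4.live = false  [not b₀.lim]
15. n1.off = 28  [28]
16. n1.sig = 9  [S.key + 5]
17. n1.env = false  [false]
18. n8.key = -7  [(if S₁.env then S₀.key else S₁.off) - 35]
19. n9.sig = 9  [terminal]
20. n10.lim = -7  [S.key * -2 - 21]
21. n11.cnt = true  [terminal]
22. n10.wid = true  [a.cnt == true]
23. n12.lim = 6  [S.key * 2 + 20]
24. n13.sig = -6  [terminal]
25. n12.wid = true  [C.lim > 5]
26. n8.off = 23  [S.key + 30]
27. n8.sig = 21  [S.key + 28]
28. n8.env = true  [C₁.wid == true]
29. n0.off = 14  [S₀.key + S₁.off - 11]
30. n0.sig = 9  [S₂.sig - 12]
31. n0.env = true  [S₂.off == 23]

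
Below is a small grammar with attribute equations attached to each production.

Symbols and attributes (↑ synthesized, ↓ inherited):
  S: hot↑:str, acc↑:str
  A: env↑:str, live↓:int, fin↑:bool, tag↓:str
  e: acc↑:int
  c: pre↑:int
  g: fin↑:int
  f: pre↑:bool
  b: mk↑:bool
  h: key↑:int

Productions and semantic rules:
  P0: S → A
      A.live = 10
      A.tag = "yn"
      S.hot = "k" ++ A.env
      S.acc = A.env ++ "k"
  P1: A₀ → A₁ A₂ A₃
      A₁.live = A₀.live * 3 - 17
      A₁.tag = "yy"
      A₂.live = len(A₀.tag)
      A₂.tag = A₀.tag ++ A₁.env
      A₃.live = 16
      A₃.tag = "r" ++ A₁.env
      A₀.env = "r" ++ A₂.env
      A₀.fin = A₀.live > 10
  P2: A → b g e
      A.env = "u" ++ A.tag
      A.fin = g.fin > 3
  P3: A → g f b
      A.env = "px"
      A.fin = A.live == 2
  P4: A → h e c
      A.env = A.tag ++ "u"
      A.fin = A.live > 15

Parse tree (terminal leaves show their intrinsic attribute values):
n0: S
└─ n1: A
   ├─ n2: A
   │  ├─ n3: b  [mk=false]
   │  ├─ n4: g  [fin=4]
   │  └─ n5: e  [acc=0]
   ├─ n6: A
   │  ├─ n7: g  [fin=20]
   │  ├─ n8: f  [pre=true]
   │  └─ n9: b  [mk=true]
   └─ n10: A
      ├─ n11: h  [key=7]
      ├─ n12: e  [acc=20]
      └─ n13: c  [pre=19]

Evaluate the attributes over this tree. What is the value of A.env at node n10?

"ruyyu"

1. n1.live = 10  [10]
2. n1.tag = "yn"  ["yn"]
3. n2.live = 13  [A₀.live * 3 - 17]
4. n2.tag = "yy"  ["yy"]
5. n3.mk = false  [terminal]
6. n4.fin = 4  [terminal]
7. n5.acc = 0  [terminal]
8. n2.env = "uyy"  ["u" ++ A.tag]
9. n2.fin = true  [g.fin > 3]
10. n6.live = 2  [len(A₀.tag)]
11. n6.tag = "ynuyy"  [A₀.tag ++ A₁.env]
12. n7.fin = 20  [terminal]
13. n8.pre = true  [terminal]
14. n9.mk = true  [terminal]
15. n6.env = "px"  ["px"]
16. n6.fin = true  [A.live == 2]
17. n10.live = 16  [16]
18. n10.tag = "ruyy"  ["r" ++ A₁.env]
19. n11.key = 7  [terminal]
20. n12.acc = 20  [terminal]
21. n13.pre = 19  [terminal]
22. n10.env = "ruyyu"  [A.tag ++ "u"]
23. n10.fin = true  [A.live > 15]
24. n1.env = "rpx"  ["r" ++ A₂.env]
25. n1.fin = false  [A₀.live > 10]
26. n0.hot = "krpx"  ["k" ++ A.env]
27. n0.acc = "rpxk"  [A.env ++ "k"]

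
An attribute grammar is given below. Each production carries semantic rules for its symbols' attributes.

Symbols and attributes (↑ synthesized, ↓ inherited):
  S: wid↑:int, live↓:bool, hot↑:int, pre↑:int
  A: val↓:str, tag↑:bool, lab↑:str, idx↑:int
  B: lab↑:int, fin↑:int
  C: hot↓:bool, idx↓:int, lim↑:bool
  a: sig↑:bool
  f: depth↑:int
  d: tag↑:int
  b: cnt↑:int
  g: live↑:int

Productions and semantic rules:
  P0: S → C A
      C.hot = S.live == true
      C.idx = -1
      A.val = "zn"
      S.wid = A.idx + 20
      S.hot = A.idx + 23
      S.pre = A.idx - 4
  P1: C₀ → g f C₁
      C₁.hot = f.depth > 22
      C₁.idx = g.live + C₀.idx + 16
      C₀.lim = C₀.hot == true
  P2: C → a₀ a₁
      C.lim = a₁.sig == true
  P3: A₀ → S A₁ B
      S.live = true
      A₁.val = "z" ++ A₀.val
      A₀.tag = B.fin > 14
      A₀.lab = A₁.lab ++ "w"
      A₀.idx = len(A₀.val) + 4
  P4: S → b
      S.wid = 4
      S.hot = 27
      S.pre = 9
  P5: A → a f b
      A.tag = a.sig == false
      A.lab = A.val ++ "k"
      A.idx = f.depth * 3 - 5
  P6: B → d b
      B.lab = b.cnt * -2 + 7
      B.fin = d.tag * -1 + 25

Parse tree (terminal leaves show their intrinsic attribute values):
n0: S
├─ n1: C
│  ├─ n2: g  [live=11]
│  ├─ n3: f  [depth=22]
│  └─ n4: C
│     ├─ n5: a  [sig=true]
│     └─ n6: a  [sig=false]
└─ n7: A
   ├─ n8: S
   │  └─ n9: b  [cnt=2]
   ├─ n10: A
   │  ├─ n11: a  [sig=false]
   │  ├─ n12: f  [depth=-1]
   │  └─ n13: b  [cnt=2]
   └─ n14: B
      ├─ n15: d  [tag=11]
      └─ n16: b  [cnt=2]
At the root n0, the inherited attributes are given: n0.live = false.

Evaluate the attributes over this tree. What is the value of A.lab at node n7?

"zznkw"

1. n0.live = false  [given at root]
2. n1.hot = false  [S.live == true]
3. n1.idx = -1  [-1]
4. n2.live = 11  [terminal]
5. n3.depth = 22  [terminal]
6. n4.hot = false  [f.depth > 22]
7. n4.idx = 26  [g.live + C₀.idx + 16]
8. n5.sig = true  [terminal]
9. n6.sig = false  [terminal]
10. n4.lim = false  [a₁.sig == true]
11. n1.lim = false  [C₀.hot == true]
12. n7.val = "zn"  ["zn"]
13. n8.live = true  [true]
14. n9.cnt = 2  [terminal]
15. n8.wid = 4  [4]
16. n8.hot = 27  [27]
17. n8.pre = 9  [9]
18. n10.val = "zzn"  ["z" ++ A₀.val]
19. n11.sig = false  [terminal]
20. n12.depth = -1  [terminal]
21. n13.cnt = 2  [terminal]
22. n10.tag = true  [a.sig == false]
23. n10.lab = "zznk"  [A.val ++ "k"]
24. n10.idx = -8  [f.depth * 3 - 5]
25. n15.tag = 11  [terminal]
26. n16.cnt = 2  [terminal]
27. n14.lab = 3  [b.cnt * -2 + 7]
28. n14.fin = 14  [d.tag * -1 + 25]
29. n7.tag = false  [B.fin > 14]
30. n7.lab = "zznkw"  [A₁.lab ++ "w"]
31. n7.idx = 6  [len(A₀.val) + 4]
32. n0.wid = 26  [A.idx + 20]
33. n0.hot = 29  [A.idx + 23]
34. n0.pre = 2  [A.idx - 4]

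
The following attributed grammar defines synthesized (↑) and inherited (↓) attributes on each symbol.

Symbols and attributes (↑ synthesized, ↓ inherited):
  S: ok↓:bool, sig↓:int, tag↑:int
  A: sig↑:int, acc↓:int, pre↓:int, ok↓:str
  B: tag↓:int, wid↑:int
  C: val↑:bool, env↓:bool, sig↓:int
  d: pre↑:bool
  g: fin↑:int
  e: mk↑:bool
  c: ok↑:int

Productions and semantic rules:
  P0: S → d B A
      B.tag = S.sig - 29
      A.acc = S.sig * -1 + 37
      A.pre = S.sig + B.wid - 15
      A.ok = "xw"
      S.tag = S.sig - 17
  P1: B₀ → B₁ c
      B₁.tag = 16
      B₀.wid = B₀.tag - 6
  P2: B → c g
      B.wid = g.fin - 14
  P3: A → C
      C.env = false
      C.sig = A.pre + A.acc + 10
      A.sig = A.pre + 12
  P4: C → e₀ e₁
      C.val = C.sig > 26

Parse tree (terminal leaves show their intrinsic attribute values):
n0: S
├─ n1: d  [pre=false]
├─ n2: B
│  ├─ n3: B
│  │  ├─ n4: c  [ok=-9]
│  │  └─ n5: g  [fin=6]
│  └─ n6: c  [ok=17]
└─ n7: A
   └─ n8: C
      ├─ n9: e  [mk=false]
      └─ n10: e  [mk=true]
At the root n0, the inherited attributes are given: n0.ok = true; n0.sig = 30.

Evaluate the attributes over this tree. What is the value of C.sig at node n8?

27

1. n0.ok = true  [given at root]
2. n0.sig = 30  [given at root]
3. n1.pre = false  [terminal]
4. n2.tag = 1  [S.sig - 29]
5. n3.tag = 16  [16]
6. n4.ok = -9  [terminal]
7. n5.fin = 6  [terminal]
8. n3.wid = -8  [g.fin - 14]
9. n6.ok = 17  [terminal]
10. n2.wid = -5  [B₀.tag - 6]
11. n7.acc = 7  [S.sig * -1 + 37]
12. n7.pre = 10  [S.sig + B.wid - 15]
13. n7.ok = "xw"  ["xw"]
14. n8.env = false  [false]
15. n8.sig = 27  [A.pre + A.acc + 10]
16. n9.mk = false  [terminal]
17. n10.mk = true  [terminal]
18. n8.val = true  [C.sig > 26]
19. n7.sig = 22  [A.pre + 12]
20. n0.tag = 13  [S.sig - 17]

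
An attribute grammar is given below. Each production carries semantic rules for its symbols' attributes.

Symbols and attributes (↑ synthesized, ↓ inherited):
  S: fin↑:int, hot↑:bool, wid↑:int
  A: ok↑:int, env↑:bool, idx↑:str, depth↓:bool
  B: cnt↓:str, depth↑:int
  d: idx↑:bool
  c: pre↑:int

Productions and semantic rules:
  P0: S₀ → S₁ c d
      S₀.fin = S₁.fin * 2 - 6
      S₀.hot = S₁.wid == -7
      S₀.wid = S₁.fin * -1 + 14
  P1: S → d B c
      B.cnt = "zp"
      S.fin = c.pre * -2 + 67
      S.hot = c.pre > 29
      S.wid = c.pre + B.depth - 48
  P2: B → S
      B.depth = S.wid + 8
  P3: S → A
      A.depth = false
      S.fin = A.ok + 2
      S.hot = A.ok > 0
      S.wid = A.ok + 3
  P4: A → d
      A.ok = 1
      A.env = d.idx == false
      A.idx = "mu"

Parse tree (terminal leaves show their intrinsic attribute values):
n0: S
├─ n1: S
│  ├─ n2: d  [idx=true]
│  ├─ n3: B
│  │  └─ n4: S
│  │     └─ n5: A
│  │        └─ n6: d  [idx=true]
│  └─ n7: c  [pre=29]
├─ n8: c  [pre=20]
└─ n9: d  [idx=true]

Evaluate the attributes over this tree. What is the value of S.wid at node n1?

-7

1. n2.idx = true  [terminal]
2. n3.cnt = "zp"  ["zp"]
3. n5.depth = false  [false]
4. n6.idx = true  [terminal]
5. n5.ok = 1  [1]
6. n5.env = false  [d.idx == false]
7. n5.idx = "mu"  ["mu"]
8. n4.fin = 3  [A.ok + 2]
9. n4.hot = true  [A.ok > 0]
10. n4.wid = 4  [A.ok + 3]
11. n3.depth = 12  [S.wid + 8]
12. n7.pre = 29  [terminal]
13. n1.fin = 9  [c.pre * -2 + 67]
14. n1.hot = false  [c.pre > 29]
15. n1.wid = -7  [c.pre + B.depth - 48]
16. n8.pre = 20  [terminal]
17. n9.idx = true  [terminal]
18. n0.fin = 12  [S₁.fin * 2 - 6]
19. n0.hot = true  [S₁.wid == -7]
20. n0.wid = 5  [S₁.fin * -1 + 14]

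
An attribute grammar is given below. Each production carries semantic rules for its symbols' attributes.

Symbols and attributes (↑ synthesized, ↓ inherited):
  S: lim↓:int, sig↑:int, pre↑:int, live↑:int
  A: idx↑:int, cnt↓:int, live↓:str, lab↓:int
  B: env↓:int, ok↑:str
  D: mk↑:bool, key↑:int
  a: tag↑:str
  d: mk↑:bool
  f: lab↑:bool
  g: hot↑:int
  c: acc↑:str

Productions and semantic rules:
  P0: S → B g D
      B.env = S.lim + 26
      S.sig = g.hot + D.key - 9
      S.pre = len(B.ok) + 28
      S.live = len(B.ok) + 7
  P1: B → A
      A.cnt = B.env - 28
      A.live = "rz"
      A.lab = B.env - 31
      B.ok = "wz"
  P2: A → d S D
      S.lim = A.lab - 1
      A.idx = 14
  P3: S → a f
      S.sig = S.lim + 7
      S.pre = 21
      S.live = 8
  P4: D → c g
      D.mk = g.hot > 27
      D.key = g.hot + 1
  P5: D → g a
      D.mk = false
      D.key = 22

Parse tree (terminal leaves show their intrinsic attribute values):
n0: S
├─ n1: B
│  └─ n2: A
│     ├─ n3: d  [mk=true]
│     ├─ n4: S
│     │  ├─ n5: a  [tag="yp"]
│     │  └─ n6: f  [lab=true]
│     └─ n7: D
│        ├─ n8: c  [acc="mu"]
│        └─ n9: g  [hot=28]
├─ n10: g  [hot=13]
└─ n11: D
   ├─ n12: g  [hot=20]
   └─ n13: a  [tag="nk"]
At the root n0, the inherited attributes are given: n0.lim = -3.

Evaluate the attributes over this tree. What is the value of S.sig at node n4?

-2

1. n0.lim = -3  [given at root]
2. n1.env = 23  [S.lim + 26]
3. n2.cnt = -5  [B.env - 28]
4. n2.live = "rz"  ["rz"]
5. n2.lab = -8  [B.env - 31]
6. n3.mk = true  [terminal]
7. n4.lim = -9  [A.lab - 1]
8. n5.tag = "yp"  [terminal]
9. n6.lab = true  [terminal]
10. n4.sig = -2  [S.lim + 7]
11. n4.pre = 21  [21]
12. n4.live = 8  [8]
13. n8.acc = "mu"  [terminal]
14. n9.hot = 28  [terminal]
15. n7.mk = true  [g.hot > 27]
16. n7.key = 29  [g.hot + 1]
17. n2.idx = 14  [14]
18. n1.ok = "wz"  ["wz"]
19. n10.hot = 13  [terminal]
20. n12.hot = 20  [terminal]
21. n13.tag = "nk"  [terminal]
22. n11.mk = false  [false]
23. n11.key = 22  [22]
24. n0.sig = 26  [g.hot + D.key - 9]
25. n0.pre = 30  [len(B.ok) + 28]
26. n0.live = 9  [len(B.ok) + 7]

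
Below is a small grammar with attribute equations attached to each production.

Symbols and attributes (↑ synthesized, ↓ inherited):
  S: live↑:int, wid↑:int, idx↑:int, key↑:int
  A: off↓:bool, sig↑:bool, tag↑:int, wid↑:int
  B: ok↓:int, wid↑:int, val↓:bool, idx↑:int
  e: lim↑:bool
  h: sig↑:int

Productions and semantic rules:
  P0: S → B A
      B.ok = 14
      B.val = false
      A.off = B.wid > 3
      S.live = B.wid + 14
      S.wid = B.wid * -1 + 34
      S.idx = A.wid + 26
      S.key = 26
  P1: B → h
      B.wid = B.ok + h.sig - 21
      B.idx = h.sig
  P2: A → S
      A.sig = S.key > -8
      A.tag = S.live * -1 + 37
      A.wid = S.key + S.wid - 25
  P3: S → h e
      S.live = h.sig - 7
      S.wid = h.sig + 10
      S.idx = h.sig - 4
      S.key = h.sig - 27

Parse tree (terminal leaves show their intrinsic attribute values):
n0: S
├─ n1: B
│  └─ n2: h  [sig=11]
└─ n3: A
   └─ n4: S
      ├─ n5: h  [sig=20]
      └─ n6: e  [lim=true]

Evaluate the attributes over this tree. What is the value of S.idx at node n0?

24

1. n1.ok = 14  [14]
2. n1.val = false  [false]
3. n2.sig = 11  [terminal]
4. n1.wid = 4  [B.ok + h.sig - 21]
5. n1.idx = 11  [h.sig]
6. n3.off = true  [B.wid > 3]
7. n5.sig = 20  [terminal]
8. n6.lim = true  [terminal]
9. n4.live = 13  [h.sig - 7]
10. n4.wid = 30  [h.sig + 10]
11. n4.idx = 16  [h.sig - 4]
12. n4.key = -7  [h.sig - 27]
13. n3.sig = true  [S.key > -8]
14. n3.tag = 24  [S.live * -1 + 37]
15. n3.wid = -2  [S.key + S.wid - 25]
16. n0.live = 18  [B.wid + 14]
17. n0.wid = 30  [B.wid * -1 + 34]
18. n0.idx = 24  [A.wid + 26]
19. n0.key = 26  [26]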